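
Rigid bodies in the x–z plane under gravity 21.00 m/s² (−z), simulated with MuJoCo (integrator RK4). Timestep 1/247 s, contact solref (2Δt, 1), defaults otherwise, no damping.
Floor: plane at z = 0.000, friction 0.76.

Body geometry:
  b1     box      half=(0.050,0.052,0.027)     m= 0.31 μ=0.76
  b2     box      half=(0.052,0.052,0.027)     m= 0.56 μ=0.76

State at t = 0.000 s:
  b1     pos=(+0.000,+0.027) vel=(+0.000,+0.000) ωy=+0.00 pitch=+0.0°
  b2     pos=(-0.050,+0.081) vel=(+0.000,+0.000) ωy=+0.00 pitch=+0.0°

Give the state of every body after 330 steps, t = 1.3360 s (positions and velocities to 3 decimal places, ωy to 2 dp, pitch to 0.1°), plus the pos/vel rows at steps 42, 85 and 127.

State at t = 1.3360 s:
  b1     pos=(+0.000,+0.027) vel=(+0.000,+0.000) ωy=+0.00 pitch=+0.0°
  b2     pos=(-0.177,+0.027) vel=(+0.000,+0.000) ωy=+0.00 pitch=+180.0°

Key-timestep trajectory:
   step    t(s)  b1.x    b1.z    b1.vx   b1.vz   b2.x    b2.z    b2.vx   b2.vz 
     42  0.1700   +0.000  +0.027  +0.000  +0.000   -0.052  +0.081  -0.037  -0.003
     85  0.3441   +0.000  +0.027  +0.000  +0.000   -0.083  +0.055  -0.548  -0.058
    127  0.5142   +0.000  +0.027  +0.000  +0.000   -0.134  +0.057  -0.259  -0.043


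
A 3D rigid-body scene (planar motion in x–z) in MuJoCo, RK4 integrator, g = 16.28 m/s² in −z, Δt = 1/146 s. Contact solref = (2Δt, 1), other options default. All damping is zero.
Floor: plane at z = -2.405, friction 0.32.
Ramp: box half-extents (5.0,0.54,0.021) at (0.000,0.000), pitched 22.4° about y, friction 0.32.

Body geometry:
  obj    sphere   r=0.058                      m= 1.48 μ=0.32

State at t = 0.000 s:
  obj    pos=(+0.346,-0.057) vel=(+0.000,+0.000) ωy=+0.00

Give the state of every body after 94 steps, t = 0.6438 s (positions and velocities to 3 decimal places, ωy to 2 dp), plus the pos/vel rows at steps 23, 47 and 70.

State at t = 0.6438 s:
  obj    pos=(+1.195,-0.407) vel=(+2.638,-1.087) ωy=+49.17

Key-timestep trajectory:
   step    t(s)  obj.x    obj.z    obj.vx   obj.vz 
     23  0.1575   +0.397  -0.078  +0.646  -0.266
     47  0.3219   +0.558  -0.145  +1.319  -0.544
     70  0.4795   +0.817  -0.251  +1.964  -0.810


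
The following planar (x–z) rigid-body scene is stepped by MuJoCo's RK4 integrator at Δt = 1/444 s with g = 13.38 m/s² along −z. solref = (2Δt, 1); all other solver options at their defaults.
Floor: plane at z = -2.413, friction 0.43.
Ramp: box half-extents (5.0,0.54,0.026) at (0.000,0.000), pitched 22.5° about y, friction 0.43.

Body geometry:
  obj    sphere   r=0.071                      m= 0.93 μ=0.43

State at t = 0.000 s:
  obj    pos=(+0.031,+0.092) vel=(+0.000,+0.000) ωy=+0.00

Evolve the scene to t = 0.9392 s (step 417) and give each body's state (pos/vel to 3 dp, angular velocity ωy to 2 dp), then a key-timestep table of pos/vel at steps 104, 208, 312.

State at t = 0.9392 s:
  obj    pos=(+1.521,-0.525) vel=(+3.174,-1.315) ωy=+48.38

Key-timestep trajectory:
   step    t(s)  obj.x    obj.z    obj.vx   obj.vz 
    104  0.2342   +0.124  +0.054  +0.792  -0.328
    208  0.4685   +0.402  -0.061  +1.583  -0.656
    312  0.7027   +0.865  -0.253  +2.374  -0.984


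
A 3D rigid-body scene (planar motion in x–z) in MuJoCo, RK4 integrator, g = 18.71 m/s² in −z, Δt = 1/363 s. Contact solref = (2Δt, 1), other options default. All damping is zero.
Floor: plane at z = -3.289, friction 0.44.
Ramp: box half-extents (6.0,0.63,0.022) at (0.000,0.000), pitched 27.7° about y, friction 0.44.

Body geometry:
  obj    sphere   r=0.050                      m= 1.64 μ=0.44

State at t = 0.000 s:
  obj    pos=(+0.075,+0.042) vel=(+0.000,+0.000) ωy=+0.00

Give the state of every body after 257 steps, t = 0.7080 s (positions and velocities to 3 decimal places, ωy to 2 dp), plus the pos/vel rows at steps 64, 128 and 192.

State at t = 0.7080 s:
  obj    pos=(+1.454,-0.682) vel=(+3.894,-2.045) ωy=+87.95

Key-timestep trajectory:
   step    t(s)  obj.x    obj.z    obj.vx   obj.vz 
     64  0.1763   +0.161  -0.003  +0.970  -0.509
    128  0.3526   +0.417  -0.138  +1.940  -1.018
    192  0.5289   +0.844  -0.362  +2.909  -1.527


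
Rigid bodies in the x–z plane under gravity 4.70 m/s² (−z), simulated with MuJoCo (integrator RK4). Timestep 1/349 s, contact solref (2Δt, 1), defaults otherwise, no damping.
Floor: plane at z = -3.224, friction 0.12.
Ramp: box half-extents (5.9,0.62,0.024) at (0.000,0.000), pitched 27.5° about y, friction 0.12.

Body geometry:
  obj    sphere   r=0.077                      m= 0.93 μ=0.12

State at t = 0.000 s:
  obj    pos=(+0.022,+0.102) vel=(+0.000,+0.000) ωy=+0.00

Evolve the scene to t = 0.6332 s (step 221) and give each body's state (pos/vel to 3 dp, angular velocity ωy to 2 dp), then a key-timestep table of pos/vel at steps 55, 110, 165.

State at t = 0.6332 s:
  obj    pos=(+0.320,-0.053) vel=(+0.943,-0.480) ωy=+10.25

Key-timestep trajectory:
   step    t(s)  obj.x    obj.z    obj.vx   obj.vz 
     55  0.1576   +0.041  +0.093  +0.236  -0.122
    110  0.3152   +0.096  +0.064  +0.468  -0.246
    165  0.4728   +0.189  +0.016  +0.701  -0.368


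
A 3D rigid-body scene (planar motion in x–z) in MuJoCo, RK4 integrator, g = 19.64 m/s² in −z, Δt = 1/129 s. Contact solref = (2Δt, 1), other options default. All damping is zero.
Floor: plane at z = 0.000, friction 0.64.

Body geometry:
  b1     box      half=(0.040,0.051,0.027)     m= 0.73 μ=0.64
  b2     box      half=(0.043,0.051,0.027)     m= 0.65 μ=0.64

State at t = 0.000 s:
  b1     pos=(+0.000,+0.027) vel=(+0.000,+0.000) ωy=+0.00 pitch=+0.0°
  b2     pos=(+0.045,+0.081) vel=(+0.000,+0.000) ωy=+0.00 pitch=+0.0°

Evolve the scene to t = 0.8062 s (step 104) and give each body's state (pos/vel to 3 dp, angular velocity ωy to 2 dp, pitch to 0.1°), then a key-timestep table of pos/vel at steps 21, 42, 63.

State at t = 0.8062 s:
  b1     pos=(+0.000,+0.027) vel=(+0.000,+0.000) ωy=+0.00 pitch=+0.0°
  b2     pos=(+0.083,+0.043) vel=(+0.000,+0.000) ωy=+0.00 pitch=+90.0°

Key-timestep trajectory:
   step    t(s)  b1.x    b1.z    b1.vx   b1.vz   b2.x    b2.z    b2.vx   b2.vz 
     21  0.1628   +0.000  +0.027  +0.000  +0.000   +0.073  +0.047  +0.361  -0.830
     42  0.3256   +0.000  +0.027  +0.000  +0.000   +0.100  +0.050  -0.073  -0.013
     63  0.4884   +0.000  +0.027  +0.000  +0.000   +0.081  +0.044  +0.214  -0.110


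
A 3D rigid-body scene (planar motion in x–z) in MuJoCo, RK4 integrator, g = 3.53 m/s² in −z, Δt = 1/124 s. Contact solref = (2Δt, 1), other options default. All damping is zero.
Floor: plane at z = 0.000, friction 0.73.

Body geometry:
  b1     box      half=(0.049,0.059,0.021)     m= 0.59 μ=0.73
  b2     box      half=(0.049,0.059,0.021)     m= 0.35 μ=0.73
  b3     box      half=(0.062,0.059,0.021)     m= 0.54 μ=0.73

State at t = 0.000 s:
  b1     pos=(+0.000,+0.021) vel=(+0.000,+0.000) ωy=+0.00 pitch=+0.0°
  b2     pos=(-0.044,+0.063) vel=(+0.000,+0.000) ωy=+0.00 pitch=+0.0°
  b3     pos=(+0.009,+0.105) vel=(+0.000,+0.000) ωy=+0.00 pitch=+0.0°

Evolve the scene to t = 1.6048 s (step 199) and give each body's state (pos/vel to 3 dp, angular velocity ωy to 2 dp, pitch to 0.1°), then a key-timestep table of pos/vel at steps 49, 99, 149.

State at t = 1.6048 s:
  b1     pos=(+0.000,+0.021) vel=(+0.000,+0.000) ωy=+0.00 pitch=+0.0°
  b2     pos=(-0.044,+0.063) vel=(+0.000,+0.000) ωy=+0.00 pitch=+0.0°
  b3     pos=(+0.062,+0.059) vel=(+0.000,+0.000) ωy=-0.01 pitch=+44.9°

Key-timestep trajectory:
   step    t(s)  b1.x    b1.z    b1.vx   b1.vz   b2.x    b2.z    b2.vx   b2.vz   b3.x    b3.z    b3.vx   b3.vz 
     49  0.3952   +0.000  +0.021  +0.000  +0.000   -0.044  +0.063  +0.000  +0.000   +0.026  +0.096  +0.117  +0.016
     99  0.7984   +0.000  +0.021  +0.000  +0.000   -0.044  +0.063  +0.000  +0.000   +0.061  +0.060  +0.004  +0.008
    149  1.2016   +0.000  +0.021  +0.000  +0.000   -0.044  +0.063  +0.000  +0.000   +0.062  +0.059  +0.000  +0.000


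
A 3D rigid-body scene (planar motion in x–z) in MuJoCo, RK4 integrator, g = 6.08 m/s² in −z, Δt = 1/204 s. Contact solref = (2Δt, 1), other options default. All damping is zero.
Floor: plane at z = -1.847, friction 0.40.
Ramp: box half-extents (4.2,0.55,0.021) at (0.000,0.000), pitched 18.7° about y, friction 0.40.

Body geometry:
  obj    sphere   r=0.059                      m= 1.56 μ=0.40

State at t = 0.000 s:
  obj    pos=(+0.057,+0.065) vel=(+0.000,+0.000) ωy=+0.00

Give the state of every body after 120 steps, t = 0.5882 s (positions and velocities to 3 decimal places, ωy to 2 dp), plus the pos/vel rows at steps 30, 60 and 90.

State at t = 0.5882 s:
  obj    pos=(+0.285,-0.012) vel=(+0.776,-0.263) ωy=+13.88

Key-timestep trajectory:
   step    t(s)  obj.x    obj.z    obj.vx   obj.vz 
     30  0.1471   +0.071  +0.060  +0.194  -0.066
     60  0.2941   +0.114  +0.046  +0.388  -0.131
     90  0.4412   +0.185  +0.022  +0.582  -0.197


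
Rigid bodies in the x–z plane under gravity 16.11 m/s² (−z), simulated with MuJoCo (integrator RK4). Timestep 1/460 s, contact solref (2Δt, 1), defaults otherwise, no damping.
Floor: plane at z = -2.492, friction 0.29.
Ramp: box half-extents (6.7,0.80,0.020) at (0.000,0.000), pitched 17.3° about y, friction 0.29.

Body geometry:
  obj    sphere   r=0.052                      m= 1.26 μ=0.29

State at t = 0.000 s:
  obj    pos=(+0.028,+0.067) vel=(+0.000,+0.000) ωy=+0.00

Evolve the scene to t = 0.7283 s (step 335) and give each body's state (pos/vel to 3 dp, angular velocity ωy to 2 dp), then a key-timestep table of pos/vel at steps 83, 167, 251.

State at t = 0.7283 s:
  obj    pos=(+0.894,-0.203) vel=(+2.379,-0.741) ωy=+47.92

Key-timestep trajectory:
   step    t(s)  obj.x    obj.z    obj.vx   obj.vz 
     83  0.1804   +0.081  +0.050  +0.590  -0.184
    167  0.3630   +0.243  +0.000  +1.186  -0.369
    251  0.5457   +0.514  -0.085  +1.783  -0.555


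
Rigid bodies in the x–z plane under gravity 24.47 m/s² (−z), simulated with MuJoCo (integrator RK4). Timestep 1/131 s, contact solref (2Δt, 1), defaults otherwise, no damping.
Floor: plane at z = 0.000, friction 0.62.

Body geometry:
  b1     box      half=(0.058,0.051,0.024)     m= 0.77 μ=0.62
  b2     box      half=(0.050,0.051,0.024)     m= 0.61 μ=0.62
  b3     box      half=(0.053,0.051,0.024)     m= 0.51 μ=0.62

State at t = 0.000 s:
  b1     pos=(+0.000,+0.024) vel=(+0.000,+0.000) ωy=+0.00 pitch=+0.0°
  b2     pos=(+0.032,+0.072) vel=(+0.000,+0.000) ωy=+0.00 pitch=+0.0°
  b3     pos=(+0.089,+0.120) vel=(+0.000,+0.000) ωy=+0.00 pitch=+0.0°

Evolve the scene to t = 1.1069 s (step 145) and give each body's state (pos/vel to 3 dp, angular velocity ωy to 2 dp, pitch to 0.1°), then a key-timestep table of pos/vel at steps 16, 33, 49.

State at t = 1.1069 s:
  b1     pos=(+0.000,+0.024) vel=(+0.000,+0.000) ωy=+0.00 pitch=+0.0°
  b2     pos=(+0.032,+0.072) vel=(+0.000,+0.000) ωy=+0.00 pitch=+0.1°
  b3     pos=(+0.108,+0.053) vel=(+0.000,+0.000) ωy=+0.00 pitch=+90.0°

Key-timestep trajectory:
   step    t(s)  b1.x    b1.z    b1.vx   b1.vz   b2.x    b2.z    b2.vx   b2.vz   b3.x    b3.z    b3.vx   b3.vz 
     16  0.1221   +0.000  +0.024  -0.001  +0.001   +0.032  +0.072  -0.003  +0.001   +0.108  +0.100  +0.304  -0.674
     33  0.2519   +0.000  +0.024  +0.000  +0.000   +0.032  +0.072  +0.000  +0.000   +0.125  +0.057  -0.035  +0.020
     49  0.3740   +0.000  +0.024  -0.001  +0.000   +0.032  +0.072  +0.003  -0.018   +0.105  +0.053  +0.065  +0.008


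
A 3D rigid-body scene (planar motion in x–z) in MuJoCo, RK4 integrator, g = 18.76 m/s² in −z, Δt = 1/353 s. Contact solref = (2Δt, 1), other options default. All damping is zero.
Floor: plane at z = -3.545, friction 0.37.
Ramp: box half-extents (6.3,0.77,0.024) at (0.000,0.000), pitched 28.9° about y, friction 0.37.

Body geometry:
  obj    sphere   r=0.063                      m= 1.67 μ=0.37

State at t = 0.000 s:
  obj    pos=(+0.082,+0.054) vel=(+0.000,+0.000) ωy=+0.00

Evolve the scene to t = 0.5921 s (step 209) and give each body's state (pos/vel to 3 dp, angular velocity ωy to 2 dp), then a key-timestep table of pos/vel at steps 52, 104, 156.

State at t = 0.5921 s:
  obj    pos=(+1.076,-0.495) vel=(+3.357,-1.853) ωy=+60.85

Key-timestep trajectory:
   step    t(s)  obj.x    obj.z    obj.vx   obj.vz 
     52  0.1473   +0.144  +0.020  +0.835  -0.461
    104  0.2946   +0.328  -0.082  +1.671  -0.922
    156  0.4419   +0.636  -0.252  +2.506  -1.383


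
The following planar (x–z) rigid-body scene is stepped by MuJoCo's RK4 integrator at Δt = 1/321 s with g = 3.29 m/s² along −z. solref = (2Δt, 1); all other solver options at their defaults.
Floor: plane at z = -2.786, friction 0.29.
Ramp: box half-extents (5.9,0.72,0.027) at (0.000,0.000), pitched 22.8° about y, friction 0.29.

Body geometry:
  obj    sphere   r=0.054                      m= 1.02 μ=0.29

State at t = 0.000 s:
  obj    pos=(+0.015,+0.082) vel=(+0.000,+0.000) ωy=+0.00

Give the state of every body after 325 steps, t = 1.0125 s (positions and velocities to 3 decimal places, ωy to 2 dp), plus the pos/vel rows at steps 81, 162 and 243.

State at t = 1.0125 s:
  obj    pos=(+0.445,-0.099) vel=(+0.850,-0.357) ωy=+17.07

Key-timestep trajectory:
   step    t(s)  obj.x    obj.z    obj.vx   obj.vz 
     81  0.2523   +0.042  +0.070  +0.212  -0.089
    162  0.5047   +0.122  +0.037  +0.424  -0.178
    243  0.7570   +0.255  -0.020  +0.636  -0.267


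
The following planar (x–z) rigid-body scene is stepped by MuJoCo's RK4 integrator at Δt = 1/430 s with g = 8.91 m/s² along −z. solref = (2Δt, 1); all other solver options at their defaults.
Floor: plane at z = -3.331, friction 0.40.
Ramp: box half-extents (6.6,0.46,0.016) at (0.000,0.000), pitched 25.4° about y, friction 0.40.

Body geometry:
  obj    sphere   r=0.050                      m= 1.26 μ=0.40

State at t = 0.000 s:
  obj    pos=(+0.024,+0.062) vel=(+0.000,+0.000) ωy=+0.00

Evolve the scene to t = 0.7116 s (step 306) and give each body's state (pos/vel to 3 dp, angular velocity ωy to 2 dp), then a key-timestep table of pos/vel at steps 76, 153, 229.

State at t = 0.7116 s:
  obj    pos=(+0.648,-0.235) vel=(+1.755,-0.833) ωy=+38.85

Key-timestep trajectory:
   step    t(s)  obj.x    obj.z    obj.vx   obj.vz 
     76  0.1767   +0.062  +0.043  +0.436  -0.207
    153  0.3558   +0.180  -0.012  +0.877  -0.417
    229  0.5326   +0.374  -0.104  +1.313  -0.624


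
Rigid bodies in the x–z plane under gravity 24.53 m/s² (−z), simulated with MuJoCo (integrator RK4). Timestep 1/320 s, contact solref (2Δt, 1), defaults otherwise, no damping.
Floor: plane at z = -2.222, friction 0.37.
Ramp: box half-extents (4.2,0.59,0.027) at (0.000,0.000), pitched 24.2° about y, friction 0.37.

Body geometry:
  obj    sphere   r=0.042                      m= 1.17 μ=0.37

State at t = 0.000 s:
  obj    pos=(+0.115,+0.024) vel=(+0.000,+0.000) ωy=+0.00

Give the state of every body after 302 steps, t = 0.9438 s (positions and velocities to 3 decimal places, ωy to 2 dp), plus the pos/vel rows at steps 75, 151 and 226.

State at t = 0.9438 s:
  obj    pos=(+3.033,-1.287) vel=(+6.183,-2.779) ωy=+161.38

Key-timestep trajectory:
   step    t(s)  obj.x    obj.z    obj.vx   obj.vz 
     75  0.2344   +0.295  -0.057  +1.536  -0.690
    151  0.4719   +0.844  -0.304  +3.091  -1.389
    226  0.7063   +1.749  -0.710  +4.627  -2.079


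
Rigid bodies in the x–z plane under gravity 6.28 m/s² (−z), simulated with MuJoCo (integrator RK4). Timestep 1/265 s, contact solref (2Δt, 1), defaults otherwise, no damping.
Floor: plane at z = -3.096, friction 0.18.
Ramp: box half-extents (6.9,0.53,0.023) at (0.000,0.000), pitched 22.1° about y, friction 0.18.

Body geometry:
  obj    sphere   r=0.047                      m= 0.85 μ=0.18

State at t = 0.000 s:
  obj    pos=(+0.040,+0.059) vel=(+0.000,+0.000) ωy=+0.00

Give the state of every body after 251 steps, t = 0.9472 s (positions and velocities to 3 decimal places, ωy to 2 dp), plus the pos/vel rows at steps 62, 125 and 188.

State at t = 0.9472 s:
  obj    pos=(+0.742,-0.226) vel=(+1.481,-0.601) ωy=+34.00

Key-timestep trajectory:
   step    t(s)  obj.x    obj.z    obj.vx   obj.vz 
     62  0.2340   +0.083  +0.042  +0.366  -0.149
    125  0.4717   +0.214  -0.011  +0.738  -0.300
    188  0.7094   +0.434  -0.101  +1.109  -0.450


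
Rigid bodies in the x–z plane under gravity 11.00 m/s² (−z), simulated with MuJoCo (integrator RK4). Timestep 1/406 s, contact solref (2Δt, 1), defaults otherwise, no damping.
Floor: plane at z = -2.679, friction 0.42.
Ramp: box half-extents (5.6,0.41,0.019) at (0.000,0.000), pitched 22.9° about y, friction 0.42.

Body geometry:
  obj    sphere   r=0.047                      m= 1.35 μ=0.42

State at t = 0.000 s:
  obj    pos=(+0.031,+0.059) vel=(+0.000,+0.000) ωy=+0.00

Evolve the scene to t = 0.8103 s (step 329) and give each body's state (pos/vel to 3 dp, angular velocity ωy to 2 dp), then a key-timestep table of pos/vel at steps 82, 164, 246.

State at t = 0.8103 s:
  obj    pos=(+0.956,-0.332) vel=(+2.282,-0.964) ωy=+52.71

Key-timestep trajectory:
   step    t(s)  obj.x    obj.z    obj.vx   obj.vz 
     82  0.2020   +0.088  +0.034  +0.569  -0.240
    164  0.4039   +0.261  -0.038  +1.138  -0.481
    246  0.6059   +0.548  -0.160  +1.707  -0.721


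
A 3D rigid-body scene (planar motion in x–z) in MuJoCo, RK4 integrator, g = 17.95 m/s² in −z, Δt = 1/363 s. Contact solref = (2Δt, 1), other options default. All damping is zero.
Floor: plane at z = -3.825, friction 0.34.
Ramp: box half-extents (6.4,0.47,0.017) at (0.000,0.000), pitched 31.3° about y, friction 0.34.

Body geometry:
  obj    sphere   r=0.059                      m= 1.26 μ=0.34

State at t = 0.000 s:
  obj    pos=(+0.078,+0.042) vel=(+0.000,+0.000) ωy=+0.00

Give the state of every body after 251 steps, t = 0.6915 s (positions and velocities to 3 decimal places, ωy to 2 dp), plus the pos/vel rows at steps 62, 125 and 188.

State at t = 0.6915 s:
  obj    pos=(+1.439,-0.786) vel=(+3.936,-2.393) ωy=+78.05

Key-timestep trajectory:
   step    t(s)  obj.x    obj.z    obj.vx   obj.vz 
     62  0.1708   +0.161  -0.009  +0.972  -0.591
    125  0.3444   +0.415  -0.164  +1.960  -1.192
    188  0.5179   +0.841  -0.423  +2.948  -1.792


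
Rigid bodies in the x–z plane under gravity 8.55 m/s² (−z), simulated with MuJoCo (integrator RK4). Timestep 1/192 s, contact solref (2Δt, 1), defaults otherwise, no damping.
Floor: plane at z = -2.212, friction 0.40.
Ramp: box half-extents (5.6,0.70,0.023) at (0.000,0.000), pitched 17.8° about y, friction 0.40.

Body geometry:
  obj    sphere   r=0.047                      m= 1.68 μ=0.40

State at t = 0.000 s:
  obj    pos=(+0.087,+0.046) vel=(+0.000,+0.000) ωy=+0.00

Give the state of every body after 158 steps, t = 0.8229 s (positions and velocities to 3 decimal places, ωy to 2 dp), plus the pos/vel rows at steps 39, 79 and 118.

State at t = 0.8229 s:
  obj    pos=(+0.689,-0.148) vel=(+1.463,-0.470) ωy=+32.68

Key-timestep trajectory:
   step    t(s)  obj.x    obj.z    obj.vx   obj.vz 
     39  0.2031   +0.124  +0.034  +0.361  -0.116
     79  0.4115   +0.237  -0.003  +0.731  -0.235
    118  0.6146   +0.423  -0.062  +1.092  -0.351


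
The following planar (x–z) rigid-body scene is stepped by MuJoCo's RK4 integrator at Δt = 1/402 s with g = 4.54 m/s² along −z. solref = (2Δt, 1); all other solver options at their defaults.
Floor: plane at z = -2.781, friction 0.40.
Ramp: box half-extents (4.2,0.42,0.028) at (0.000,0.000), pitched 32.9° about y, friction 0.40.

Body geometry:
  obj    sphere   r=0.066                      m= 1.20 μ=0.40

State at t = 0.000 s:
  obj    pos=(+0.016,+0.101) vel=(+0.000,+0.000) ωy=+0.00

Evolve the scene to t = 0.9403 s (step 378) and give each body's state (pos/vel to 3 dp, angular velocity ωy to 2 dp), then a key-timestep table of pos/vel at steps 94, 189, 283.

State at t = 0.9403 s:
  obj    pos=(+0.670,-0.322) vel=(+1.391,-0.900) ωy=+25.09

Key-timestep trajectory:
   step    t(s)  obj.x    obj.z    obj.vx   obj.vz 
     94  0.2338   +0.057  +0.075  +0.346  -0.224
    189  0.4701   +0.180  -0.004  +0.695  -0.450
    283  0.7040   +0.383  -0.136  +1.041  -0.674


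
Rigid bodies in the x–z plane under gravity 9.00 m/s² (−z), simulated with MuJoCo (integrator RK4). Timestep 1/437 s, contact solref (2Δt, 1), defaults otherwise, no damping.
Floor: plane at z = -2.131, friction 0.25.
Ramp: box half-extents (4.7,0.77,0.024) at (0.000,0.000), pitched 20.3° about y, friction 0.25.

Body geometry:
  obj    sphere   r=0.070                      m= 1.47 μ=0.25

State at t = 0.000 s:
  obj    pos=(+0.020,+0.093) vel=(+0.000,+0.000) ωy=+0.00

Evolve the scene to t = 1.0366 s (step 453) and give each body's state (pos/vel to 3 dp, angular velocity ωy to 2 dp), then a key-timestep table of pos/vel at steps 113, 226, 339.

State at t = 1.0366 s:
  obj    pos=(+1.144,-0.323) vel=(+2.168,-0.802) ωy=+33.03

Key-timestep trajectory:
   step    t(s)  obj.x    obj.z    obj.vx   obj.vz 
    113  0.2586   +0.090  +0.067  +0.541  -0.200
    226  0.5172   +0.300  -0.011  +1.082  -0.400
    339  0.7757   +0.649  -0.140  +1.623  -0.600


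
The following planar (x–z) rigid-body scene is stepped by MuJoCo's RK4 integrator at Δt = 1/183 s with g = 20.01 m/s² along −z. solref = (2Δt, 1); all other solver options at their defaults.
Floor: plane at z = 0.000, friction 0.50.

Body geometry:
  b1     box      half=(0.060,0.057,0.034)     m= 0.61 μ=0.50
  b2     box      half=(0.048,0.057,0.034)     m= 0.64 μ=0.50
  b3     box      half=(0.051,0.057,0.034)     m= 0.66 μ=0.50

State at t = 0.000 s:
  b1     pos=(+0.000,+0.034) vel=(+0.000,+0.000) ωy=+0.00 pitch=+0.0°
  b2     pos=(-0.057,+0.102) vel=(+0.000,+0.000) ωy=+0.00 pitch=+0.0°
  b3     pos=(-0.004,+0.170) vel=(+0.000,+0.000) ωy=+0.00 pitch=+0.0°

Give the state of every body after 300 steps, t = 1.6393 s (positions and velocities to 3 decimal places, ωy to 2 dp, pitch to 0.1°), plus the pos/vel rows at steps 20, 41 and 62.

State at t = 1.6393 s:
  b1     pos=(+0.000,+0.034) vel=(+0.000,+0.000) ωy=+0.00 pitch=+0.0°
  b2     pos=(-0.057,+0.102) vel=(+0.000,+0.000) ωy=+0.00 pitch=-0.1°
  b3     pos=(+0.133,+0.034) vel=(+0.000,+0.000) ωy=+0.00 pitch=+180.0°

Key-timestep trajectory:
   step    t(s)  b1.x    b1.z    b1.vx   b1.vz   b2.x    b2.z    b2.vx   b2.vz   b3.x    b3.z    b3.vx   b3.vz 
     20  0.1093   +0.000  +0.034  -0.001  +0.000   -0.057  +0.102  -0.002  +0.000   +0.006  +0.166  +0.231  -0.104
     41  0.2240   +0.000  +0.034  +0.001  +0.000   -0.057  +0.102  +0.001  +0.001   +0.054  +0.120  +0.594  +0.156
     62  0.3388   +0.000  +0.034  +0.000  +0.000   -0.057  +0.102  +0.000  +0.000   +0.126  +0.053  +0.651  -1.619


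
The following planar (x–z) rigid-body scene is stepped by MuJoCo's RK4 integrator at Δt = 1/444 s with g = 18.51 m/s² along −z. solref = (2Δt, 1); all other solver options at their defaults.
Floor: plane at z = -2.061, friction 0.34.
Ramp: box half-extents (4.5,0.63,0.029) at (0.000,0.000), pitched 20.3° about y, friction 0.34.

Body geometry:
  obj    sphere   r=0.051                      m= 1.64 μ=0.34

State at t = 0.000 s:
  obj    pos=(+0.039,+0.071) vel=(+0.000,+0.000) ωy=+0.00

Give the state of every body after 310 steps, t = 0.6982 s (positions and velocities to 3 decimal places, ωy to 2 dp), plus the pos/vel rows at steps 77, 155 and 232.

State at t = 0.6982 s:
  obj    pos=(+1.088,-0.317) vel=(+3.004,-1.111) ωy=+62.79

Key-timestep trajectory:
   step    t(s)  obj.x    obj.z    obj.vx   obj.vz 
     77  0.1734   +0.104  +0.047  +0.746  -0.276
    155  0.3491   +0.301  -0.026  +1.502  -0.556
    232  0.5225   +0.626  -0.146  +2.248  -0.832


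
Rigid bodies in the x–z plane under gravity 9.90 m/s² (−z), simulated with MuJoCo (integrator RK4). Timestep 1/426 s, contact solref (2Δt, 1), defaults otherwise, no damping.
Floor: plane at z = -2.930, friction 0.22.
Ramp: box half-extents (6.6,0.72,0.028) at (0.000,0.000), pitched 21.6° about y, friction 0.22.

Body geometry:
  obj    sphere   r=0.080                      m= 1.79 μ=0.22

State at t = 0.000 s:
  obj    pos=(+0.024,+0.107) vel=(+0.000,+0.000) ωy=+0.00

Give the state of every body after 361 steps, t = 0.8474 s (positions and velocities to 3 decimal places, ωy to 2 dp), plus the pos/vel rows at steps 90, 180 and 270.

State at t = 0.8474 s:
  obj    pos=(+0.893,-0.237) vel=(+2.051,-0.812) ωy=+27.57

Key-timestep trajectory:
   step    t(s)  obj.x    obj.z    obj.vx   obj.vz 
     90  0.2113   +0.078  +0.085  +0.511  -0.202
    180  0.4225   +0.240  +0.021  +1.023  -0.405
    270  0.6338   +0.510  -0.086  +1.534  -0.607


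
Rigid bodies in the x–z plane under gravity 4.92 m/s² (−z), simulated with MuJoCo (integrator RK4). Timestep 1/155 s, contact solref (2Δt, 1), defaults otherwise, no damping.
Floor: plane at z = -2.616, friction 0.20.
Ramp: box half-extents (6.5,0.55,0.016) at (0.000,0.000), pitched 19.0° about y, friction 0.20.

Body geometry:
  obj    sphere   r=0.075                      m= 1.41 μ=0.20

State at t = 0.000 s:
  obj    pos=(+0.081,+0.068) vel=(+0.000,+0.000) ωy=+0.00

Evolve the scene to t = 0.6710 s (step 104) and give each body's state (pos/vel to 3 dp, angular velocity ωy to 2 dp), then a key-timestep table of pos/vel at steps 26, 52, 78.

State at t = 0.6710 s:
  obj    pos=(+0.325,-0.016) vel=(+0.726,-0.250) ωy=+10.23

Key-timestep trajectory:
   step    t(s)  obj.x    obj.z    obj.vx   obj.vz 
     26  0.1677   +0.096  +0.063  +0.182  -0.063
     52  0.3355   +0.142  +0.047  +0.363  -0.125
     78  0.5032   +0.218  +0.021  +0.544  -0.187


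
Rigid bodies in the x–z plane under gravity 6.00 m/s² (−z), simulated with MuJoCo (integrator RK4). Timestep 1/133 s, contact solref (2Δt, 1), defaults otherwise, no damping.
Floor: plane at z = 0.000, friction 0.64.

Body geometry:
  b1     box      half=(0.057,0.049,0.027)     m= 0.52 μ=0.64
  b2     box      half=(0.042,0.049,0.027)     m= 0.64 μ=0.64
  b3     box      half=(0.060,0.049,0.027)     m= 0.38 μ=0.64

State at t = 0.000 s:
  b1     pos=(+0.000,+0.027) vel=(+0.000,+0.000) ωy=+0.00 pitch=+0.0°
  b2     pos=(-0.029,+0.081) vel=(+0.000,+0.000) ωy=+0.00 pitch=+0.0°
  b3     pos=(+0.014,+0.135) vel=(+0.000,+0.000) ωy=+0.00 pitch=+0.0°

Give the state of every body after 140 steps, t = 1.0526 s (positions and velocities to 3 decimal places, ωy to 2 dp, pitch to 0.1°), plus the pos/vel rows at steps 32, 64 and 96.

State at t = 1.0526 s:
  b1     pos=(+0.000,+0.027) vel=(+0.000,+0.000) ωy=+0.00 pitch=+0.0°
  b2     pos=(-0.029,+0.081) vel=(+0.000,+0.000) ωy=+0.00 pitch=+0.0°
  b3     pos=(+0.148,+0.027) vel=(+0.000,+0.000) ωy=+0.00 pitch=+180.0°

Key-timestep trajectory:
   step    t(s)  b1.x    b1.z    b1.vx   b1.vz   b2.x    b2.z    b2.vx   b2.vz   b3.x    b3.z    b3.vx   b3.vz 
     32  0.2406   +0.000  +0.027  +0.000  +0.000   -0.029  +0.081  +0.000  +0.000   +0.017  +0.135  +0.034  -0.005
     64  0.4812   +0.000  +0.027  +0.000  -0.001   -0.029  +0.081  +0.000  +0.000   +0.040  +0.118  +0.189  -0.039
     96  0.7218   +0.000  +0.027  +0.000  +0.000   -0.029  +0.081  +0.000  +0.000   +0.104  +0.095  +0.352  -0.381


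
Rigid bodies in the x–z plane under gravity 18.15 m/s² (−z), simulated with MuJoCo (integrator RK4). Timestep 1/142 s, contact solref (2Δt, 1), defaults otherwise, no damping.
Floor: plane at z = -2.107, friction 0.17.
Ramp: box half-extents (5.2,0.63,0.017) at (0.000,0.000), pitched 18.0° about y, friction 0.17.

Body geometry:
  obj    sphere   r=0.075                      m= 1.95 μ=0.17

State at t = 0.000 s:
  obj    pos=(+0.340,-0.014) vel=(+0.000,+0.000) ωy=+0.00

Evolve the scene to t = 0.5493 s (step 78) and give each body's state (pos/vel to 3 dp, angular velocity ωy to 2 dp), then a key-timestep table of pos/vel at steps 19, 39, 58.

State at t = 0.5493 s:
  obj    pos=(+0.915,-0.201) vel=(+2.093,-0.680) ωy=+29.33

Key-timestep trajectory:
   step    t(s)  obj.x    obj.z    obj.vx   obj.vz 
     19  0.1338   +0.374  -0.025  +0.510  -0.166
     39  0.2746   +0.484  -0.060  +1.047  -0.340
     58  0.4085   +0.658  -0.117  +1.557  -0.506


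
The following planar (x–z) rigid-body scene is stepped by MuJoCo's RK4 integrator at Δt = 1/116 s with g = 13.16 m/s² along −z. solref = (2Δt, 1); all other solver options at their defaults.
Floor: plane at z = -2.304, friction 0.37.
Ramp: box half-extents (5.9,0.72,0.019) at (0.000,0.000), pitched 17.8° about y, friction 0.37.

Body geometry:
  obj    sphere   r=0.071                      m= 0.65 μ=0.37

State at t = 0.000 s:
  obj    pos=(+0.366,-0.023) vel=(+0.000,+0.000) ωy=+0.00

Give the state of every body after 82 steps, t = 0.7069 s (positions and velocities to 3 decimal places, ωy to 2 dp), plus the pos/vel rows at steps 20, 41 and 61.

State at t = 0.7069 s:
  obj    pos=(+1.050,-0.243) vel=(+1.934,-0.621) ωy=+28.60

Key-timestep trajectory:
   step    t(s)  obj.x    obj.z    obj.vx   obj.vz 
     20  0.1724   +0.407  -0.036  +0.472  -0.152
     41  0.3534   +0.537  -0.078  +0.967  -0.311
     61  0.5259   +0.744  -0.145  +1.439  -0.462


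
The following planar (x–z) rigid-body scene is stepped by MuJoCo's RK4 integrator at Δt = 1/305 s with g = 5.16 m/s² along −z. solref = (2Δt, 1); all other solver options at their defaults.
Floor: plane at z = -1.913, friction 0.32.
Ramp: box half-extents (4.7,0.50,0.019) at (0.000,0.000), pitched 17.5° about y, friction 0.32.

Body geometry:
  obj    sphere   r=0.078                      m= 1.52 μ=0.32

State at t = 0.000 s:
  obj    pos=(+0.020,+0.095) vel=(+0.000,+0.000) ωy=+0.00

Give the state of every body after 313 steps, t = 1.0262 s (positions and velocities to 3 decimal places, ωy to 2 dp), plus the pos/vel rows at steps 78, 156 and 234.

State at t = 1.0262 s:
  obj    pos=(+0.577,-0.080) vel=(+1.085,-0.342) ωy=+14.58

Key-timestep trajectory:
   step    t(s)  obj.x    obj.z    obj.vx   obj.vz 
     78  0.2557   +0.055  +0.084  +0.270  -0.085
    156  0.5115   +0.158  +0.052  +0.541  -0.170
    234  0.7672   +0.331  -0.003  +0.811  -0.256


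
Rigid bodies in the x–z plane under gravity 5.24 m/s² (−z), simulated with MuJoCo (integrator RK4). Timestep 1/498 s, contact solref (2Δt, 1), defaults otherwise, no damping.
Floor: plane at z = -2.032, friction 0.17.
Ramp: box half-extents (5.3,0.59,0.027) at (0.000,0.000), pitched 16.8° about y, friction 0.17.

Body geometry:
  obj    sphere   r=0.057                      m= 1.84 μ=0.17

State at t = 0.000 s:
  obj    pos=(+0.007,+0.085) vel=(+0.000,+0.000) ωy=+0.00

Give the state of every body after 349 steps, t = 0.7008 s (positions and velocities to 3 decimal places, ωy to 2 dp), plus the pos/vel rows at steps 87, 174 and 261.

State at t = 0.7008 s:
  obj    pos=(+0.262,+0.009) vel=(+0.726,-0.219) ωy=+13.30

Key-timestep trajectory:
   step    t(s)  obj.x    obj.z    obj.vx   obj.vz 
     87  0.1747   +0.023  +0.081  +0.181  -0.055
    174  0.3494   +0.070  +0.066  +0.362  -0.109
    261  0.5241   +0.149  +0.043  +0.543  -0.164


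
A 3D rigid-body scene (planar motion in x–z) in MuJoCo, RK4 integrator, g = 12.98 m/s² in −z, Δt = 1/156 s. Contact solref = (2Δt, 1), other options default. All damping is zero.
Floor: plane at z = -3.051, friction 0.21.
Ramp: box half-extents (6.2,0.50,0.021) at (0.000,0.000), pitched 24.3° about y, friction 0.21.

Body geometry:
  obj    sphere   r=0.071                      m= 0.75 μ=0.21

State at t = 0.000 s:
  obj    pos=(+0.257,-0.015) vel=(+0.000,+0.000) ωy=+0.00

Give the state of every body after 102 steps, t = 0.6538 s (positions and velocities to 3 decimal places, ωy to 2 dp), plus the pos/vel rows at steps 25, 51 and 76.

State at t = 0.6538 s:
  obj    pos=(+1.001,-0.351) vel=(+2.274,-1.027) ωy=+35.12

Key-timestep trajectory:
   step    t(s)  obj.x    obj.z    obj.vx   obj.vz 
     25  0.1603   +0.302  -0.035  +0.558  -0.252
     51  0.3269   +0.443  -0.099  +1.137  -0.513
     76  0.4872   +0.670  -0.201  +1.694  -0.765


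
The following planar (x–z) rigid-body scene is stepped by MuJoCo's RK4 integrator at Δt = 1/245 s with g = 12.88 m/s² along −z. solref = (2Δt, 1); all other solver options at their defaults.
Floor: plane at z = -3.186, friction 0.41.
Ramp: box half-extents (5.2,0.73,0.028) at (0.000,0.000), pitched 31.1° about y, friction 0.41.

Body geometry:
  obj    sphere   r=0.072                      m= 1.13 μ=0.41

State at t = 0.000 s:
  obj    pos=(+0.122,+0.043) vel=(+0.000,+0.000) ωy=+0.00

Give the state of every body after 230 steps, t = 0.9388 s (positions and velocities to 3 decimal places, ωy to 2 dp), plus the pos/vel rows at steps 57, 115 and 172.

State at t = 0.9388 s:
  obj    pos=(+1.915,-1.039) vel=(+3.820,-2.304) ωy=+61.95

Key-timestep trajectory:
   step    t(s)  obj.x    obj.z    obj.vx   obj.vz 
     57  0.2327   +0.232  -0.023  +0.947  -0.571
    115  0.4694   +0.570  -0.227  +1.910  -1.152
    172  0.7020   +1.125  -0.562  +2.857  -1.723


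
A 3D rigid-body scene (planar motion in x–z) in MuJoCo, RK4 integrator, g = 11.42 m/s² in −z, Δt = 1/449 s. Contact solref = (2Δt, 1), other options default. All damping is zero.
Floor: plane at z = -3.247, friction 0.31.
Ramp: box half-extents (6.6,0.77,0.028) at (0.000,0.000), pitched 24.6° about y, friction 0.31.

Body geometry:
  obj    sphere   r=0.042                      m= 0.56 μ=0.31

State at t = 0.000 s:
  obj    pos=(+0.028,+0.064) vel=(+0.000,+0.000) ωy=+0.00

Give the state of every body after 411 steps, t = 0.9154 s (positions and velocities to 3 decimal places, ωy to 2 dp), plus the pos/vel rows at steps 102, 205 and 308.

State at t = 0.9154 s:
  obj    pos=(+1.322,-0.528) vel=(+2.826,-1.294) ωy=+74.00

Key-timestep trajectory:
   step    t(s)  obj.x    obj.z    obj.vx   obj.vz 
    102  0.2272   +0.108  +0.028  +0.701  -0.321
    205  0.4566   +0.350  -0.083  +1.410  -0.645
    308  0.6860   +0.755  -0.268  +2.118  -0.970


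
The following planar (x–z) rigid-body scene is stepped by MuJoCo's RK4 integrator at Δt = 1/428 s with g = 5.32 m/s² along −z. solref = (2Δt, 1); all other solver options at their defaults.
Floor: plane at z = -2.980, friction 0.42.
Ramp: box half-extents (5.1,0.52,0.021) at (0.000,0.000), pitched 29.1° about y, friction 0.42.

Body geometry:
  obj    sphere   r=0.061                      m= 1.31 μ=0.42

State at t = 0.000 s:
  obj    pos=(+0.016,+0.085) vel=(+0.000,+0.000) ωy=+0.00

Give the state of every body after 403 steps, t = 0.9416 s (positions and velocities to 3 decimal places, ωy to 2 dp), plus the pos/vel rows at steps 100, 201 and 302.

State at t = 0.9416 s:
  obj    pos=(+0.732,-0.314) vel=(+1.521,-0.846) ωy=+28.52

Key-timestep trajectory:
   step    t(s)  obj.x    obj.z    obj.vx   obj.vz 
    100  0.2336   +0.060  +0.060  +0.377  -0.210
    201  0.4696   +0.194  -0.014  +0.758  -0.422
    302  0.7056   +0.418  -0.139  +1.139  -0.634


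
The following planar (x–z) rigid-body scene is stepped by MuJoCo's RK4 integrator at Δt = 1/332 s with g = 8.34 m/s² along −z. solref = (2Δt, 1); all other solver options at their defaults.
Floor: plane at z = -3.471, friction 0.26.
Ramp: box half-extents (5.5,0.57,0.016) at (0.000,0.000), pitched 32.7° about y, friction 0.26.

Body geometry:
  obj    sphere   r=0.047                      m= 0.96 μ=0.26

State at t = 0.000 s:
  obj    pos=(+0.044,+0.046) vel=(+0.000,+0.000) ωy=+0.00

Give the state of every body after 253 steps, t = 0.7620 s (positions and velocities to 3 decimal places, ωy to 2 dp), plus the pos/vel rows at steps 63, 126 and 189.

State at t = 0.7620 s:
  obj    pos=(+0.831,-0.458) vel=(+2.064,-1.325) ωy=+52.17

Key-timestep trajectory:
   step    t(s)  obj.x    obj.z    obj.vx   obj.vz 
     63  0.1898   +0.093  +0.015  +0.514  -0.330
    126  0.3795   +0.239  -0.079  +1.028  -0.660
    189  0.5693   +0.483  -0.235  +1.542  -0.990


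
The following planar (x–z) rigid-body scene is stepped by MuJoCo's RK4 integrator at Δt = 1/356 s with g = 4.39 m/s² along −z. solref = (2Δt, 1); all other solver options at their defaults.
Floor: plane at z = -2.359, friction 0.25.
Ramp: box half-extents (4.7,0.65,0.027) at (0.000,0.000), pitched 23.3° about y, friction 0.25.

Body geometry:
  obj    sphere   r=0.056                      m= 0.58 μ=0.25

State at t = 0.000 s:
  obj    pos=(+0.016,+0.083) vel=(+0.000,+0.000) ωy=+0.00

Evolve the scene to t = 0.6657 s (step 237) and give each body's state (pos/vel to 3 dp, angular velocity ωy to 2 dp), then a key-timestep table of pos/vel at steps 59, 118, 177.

State at t = 0.6657 s:
  obj    pos=(+0.269,-0.025) vel=(+0.758,-0.327) ωy=+14.74

Key-timestep trajectory:
   step    t(s)  obj.x    obj.z    obj.vx   obj.vz 
     59  0.1657   +0.032  +0.077  +0.189  -0.081
    118  0.3315   +0.079  +0.056  +0.378  -0.163
    177  0.4972   +0.157  +0.023  +0.566  -0.244


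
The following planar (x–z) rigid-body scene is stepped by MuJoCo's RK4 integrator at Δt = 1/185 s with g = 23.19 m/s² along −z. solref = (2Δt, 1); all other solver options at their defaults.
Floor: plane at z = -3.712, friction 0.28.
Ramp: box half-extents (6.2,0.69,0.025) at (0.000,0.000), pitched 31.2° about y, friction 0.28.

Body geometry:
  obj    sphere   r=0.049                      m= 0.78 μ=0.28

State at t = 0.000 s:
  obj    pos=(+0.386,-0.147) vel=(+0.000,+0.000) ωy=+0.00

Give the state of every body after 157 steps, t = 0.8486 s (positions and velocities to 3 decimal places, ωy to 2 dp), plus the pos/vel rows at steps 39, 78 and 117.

State at t = 0.8486 s:
  obj    pos=(+3.029,-1.748) vel=(+6.229,-3.772) ωy=+148.57

Key-timestep trajectory:
   step    t(s)  obj.x    obj.z    obj.vx   obj.vz 
     39  0.2108   +0.549  -0.246  +1.548  -0.937
     78  0.4216   +1.039  -0.542  +3.095  -1.874
    117  0.6324   +1.854  -1.036  +4.642  -2.811


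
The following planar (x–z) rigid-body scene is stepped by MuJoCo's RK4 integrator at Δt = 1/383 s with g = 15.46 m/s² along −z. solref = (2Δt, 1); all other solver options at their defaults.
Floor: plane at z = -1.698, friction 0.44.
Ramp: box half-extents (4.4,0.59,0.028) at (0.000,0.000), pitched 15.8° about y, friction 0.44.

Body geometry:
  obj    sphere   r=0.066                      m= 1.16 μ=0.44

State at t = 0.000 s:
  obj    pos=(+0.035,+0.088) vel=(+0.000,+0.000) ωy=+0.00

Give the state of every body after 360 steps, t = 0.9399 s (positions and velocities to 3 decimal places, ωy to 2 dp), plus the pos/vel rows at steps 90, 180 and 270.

State at t = 0.9399 s:
  obj    pos=(+1.313,-0.274) vel=(+2.719,-0.770) ωy=+42.82

Key-timestep trajectory:
   step    t(s)  obj.x    obj.z    obj.vx   obj.vz 
     90  0.2350   +0.115  +0.065  +0.680  -0.192
    180  0.4700   +0.355  -0.003  +1.360  -0.385
    270  0.7050   +0.754  -0.116  +2.040  -0.577


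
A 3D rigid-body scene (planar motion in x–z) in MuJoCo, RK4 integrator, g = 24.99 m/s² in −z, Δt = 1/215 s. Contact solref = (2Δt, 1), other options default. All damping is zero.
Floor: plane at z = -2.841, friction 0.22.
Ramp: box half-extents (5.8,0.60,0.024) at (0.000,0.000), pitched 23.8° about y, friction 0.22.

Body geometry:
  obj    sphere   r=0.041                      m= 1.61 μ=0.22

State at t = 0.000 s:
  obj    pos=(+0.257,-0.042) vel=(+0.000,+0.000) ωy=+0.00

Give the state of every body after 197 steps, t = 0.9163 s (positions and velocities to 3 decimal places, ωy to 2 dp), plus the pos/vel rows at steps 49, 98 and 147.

State at t = 0.9163 s:
  obj    pos=(+3.024,-1.263) vel=(+6.039,-2.663) ωy=+160.94

Key-timestep trajectory:
   step    t(s)  obj.x    obj.z    obj.vx   obj.vz 
     49  0.2279   +0.428  -0.118  +1.502  -0.663
     98  0.4558   +0.942  -0.344  +3.004  -1.325
    147  0.6837   +1.798  -0.722  +4.506  -1.987


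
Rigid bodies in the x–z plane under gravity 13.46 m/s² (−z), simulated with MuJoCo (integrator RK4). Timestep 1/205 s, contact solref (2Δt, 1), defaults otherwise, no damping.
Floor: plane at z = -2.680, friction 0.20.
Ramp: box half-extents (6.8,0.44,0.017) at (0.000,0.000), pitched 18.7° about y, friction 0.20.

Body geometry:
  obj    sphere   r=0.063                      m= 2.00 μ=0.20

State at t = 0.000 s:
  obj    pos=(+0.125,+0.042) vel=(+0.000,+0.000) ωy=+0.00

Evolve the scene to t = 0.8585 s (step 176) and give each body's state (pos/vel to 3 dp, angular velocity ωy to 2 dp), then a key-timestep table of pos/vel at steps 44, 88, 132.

State at t = 0.8585 s:
  obj    pos=(+1.201,-0.322) vel=(+2.507,-0.849) ωy=+42.00

Key-timestep trajectory:
   step    t(s)  obj.x    obj.z    obj.vx   obj.vz 
     44  0.2146   +0.192  +0.019  +0.627  -0.212
     88  0.4293   +0.394  -0.049  +1.253  -0.424
    132  0.6439   +0.730  -0.163  +1.880  -0.636
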